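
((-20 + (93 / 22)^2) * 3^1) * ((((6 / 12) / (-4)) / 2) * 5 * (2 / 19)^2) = 15465 / 698896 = 0.02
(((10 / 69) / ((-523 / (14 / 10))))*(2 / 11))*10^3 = -28000 / 396957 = -0.07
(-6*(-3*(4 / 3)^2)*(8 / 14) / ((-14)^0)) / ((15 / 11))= 13.41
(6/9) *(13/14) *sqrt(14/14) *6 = 26/7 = 3.71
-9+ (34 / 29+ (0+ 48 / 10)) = -439 / 145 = -3.03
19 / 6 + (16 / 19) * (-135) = -12599 / 114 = -110.52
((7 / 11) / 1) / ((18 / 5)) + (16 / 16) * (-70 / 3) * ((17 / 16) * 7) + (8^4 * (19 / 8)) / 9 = 718759 / 792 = 907.52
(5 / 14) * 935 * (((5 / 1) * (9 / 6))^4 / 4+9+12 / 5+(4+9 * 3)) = 35622565 / 128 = 278301.29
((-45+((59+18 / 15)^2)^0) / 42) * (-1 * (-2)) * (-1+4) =-44 / 7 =-6.29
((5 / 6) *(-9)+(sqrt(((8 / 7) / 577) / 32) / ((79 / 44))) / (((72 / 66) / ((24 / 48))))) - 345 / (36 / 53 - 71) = -19335 / 7454+121 *sqrt(4039) / 3828972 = -2.59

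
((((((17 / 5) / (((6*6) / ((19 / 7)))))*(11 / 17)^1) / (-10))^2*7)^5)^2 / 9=25288654453079108622738635968292454605624884801 / 324095507958357005845289689845596160000000000000000000000000000000000000000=0.00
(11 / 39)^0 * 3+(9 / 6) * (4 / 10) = 18 / 5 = 3.60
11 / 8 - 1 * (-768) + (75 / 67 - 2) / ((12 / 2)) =1236919 / 1608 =769.23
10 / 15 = 2 / 3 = 0.67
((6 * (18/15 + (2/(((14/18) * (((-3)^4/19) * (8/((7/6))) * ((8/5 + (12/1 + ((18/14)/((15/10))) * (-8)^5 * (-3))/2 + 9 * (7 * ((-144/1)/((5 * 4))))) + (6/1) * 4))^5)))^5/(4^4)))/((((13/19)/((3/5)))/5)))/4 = 367238492543117299879773335167236764350211739044770375608740896100743867561424565856884074732006423390433335131304540892144382759980517833511289656037772400530499249525341205582407329995680702434629197446437432420351931376347/46531193012285817723558024923723956496615522491052776636585103794441230782636640898045740463119722261945744217416754693936422766859129939918584459342017825599505922718927494401609947270564688102506585264653127741069653442560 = 7.89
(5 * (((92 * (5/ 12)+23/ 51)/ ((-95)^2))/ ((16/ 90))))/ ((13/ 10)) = 14835/ 159562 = 0.09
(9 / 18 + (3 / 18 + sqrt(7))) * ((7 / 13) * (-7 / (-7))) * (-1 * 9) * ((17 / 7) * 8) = -311.88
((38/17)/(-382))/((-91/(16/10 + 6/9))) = 38/260715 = 0.00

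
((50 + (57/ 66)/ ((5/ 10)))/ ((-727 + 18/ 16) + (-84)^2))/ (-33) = -8/ 32307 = -0.00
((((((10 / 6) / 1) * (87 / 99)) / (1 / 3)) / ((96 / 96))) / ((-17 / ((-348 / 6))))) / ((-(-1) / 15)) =42050 / 187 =224.87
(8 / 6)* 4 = 16 / 3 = 5.33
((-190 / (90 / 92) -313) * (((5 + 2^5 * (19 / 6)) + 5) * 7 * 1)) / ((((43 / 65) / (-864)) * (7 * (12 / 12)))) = 3171396800 / 43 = 73753413.95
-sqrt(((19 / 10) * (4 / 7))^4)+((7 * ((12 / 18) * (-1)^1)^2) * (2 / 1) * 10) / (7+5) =132512 / 33075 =4.01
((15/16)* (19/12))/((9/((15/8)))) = 475/1536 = 0.31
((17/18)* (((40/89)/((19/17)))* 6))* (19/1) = 11560/267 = 43.30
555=555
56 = 56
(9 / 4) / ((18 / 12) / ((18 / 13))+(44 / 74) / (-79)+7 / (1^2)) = 78921 / 283267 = 0.28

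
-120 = -120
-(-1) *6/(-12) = -1/2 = -0.50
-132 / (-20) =33 / 5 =6.60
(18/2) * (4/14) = 18/7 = 2.57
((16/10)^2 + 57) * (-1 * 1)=-1489/25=-59.56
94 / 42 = 47 / 21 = 2.24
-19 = -19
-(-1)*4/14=2/7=0.29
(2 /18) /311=1 /2799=0.00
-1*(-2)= 2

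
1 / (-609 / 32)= -32 / 609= -0.05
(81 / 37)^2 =6561 / 1369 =4.79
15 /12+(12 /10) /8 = 7 /5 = 1.40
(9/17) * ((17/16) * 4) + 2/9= 89/36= 2.47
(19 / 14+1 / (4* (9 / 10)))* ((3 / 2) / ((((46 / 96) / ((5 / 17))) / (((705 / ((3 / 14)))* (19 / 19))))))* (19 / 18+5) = 105533800 / 3519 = 29989.71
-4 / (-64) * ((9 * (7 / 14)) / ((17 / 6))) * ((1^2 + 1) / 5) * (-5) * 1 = -0.20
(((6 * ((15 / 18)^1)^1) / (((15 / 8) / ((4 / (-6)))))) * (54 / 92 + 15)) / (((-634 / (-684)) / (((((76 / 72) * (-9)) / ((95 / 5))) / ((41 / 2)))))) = 217968 / 298931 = 0.73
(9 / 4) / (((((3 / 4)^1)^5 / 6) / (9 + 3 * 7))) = 1706.67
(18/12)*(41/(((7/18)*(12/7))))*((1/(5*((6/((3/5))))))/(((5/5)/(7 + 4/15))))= 13.41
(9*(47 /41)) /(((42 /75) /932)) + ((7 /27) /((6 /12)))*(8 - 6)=133062686 /7749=17171.59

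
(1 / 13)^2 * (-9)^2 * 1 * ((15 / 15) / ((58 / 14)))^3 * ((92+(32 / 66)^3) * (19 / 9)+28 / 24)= 43405304411 / 32916223626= 1.32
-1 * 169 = -169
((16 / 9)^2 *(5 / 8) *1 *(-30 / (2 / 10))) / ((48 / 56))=-28000 / 81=-345.68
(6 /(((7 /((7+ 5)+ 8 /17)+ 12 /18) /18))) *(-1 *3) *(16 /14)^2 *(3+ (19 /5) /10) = -1114394112 /956725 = -1164.80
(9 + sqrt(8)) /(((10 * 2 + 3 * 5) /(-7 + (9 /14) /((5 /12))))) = -1719 /1225 - 382 * sqrt(2) /1225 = -1.84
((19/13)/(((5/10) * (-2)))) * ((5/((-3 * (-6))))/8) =-95/1872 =-0.05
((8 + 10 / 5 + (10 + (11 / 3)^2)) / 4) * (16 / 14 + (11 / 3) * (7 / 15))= 38657 / 1620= 23.86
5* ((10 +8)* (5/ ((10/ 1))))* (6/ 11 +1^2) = 69.55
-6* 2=-12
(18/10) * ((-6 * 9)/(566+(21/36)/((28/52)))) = -5832/34025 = -0.17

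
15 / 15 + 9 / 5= 14 / 5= 2.80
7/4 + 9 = 43/4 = 10.75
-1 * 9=-9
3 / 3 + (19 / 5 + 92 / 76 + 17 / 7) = 5612 / 665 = 8.44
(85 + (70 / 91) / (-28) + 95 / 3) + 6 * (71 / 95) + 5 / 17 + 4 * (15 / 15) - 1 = 109710127 / 881790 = 124.42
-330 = -330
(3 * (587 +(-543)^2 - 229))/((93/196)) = 1866470.06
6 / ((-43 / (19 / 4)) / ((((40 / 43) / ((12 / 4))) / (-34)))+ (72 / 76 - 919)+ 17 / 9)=5130 / 65371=0.08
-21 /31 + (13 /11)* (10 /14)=398 /2387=0.17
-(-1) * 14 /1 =14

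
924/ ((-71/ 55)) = -50820/ 71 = -715.77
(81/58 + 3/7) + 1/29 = 755/406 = 1.86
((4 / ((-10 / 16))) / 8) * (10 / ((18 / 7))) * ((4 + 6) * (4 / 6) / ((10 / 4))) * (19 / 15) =-10.51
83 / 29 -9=-178 / 29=-6.14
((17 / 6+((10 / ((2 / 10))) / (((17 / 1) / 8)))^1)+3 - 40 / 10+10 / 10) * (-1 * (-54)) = 24201 / 17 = 1423.59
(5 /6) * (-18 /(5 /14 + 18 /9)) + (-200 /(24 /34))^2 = 80271.41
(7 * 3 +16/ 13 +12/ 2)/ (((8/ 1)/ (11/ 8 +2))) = 9909/ 832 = 11.91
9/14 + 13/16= 163/112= 1.46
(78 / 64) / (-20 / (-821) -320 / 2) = -10673 / 1400960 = -0.01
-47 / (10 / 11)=-51.70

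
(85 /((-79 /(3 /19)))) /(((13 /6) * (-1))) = 1530 /19513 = 0.08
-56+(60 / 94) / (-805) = -423758 / 7567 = -56.00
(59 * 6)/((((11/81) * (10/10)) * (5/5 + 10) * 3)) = 9558/121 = 78.99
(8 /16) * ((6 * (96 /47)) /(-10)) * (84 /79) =-12096 /18565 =-0.65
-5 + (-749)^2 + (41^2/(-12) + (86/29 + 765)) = 195445111/348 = 561623.88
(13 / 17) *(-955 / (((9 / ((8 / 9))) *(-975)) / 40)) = 12224 / 4131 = 2.96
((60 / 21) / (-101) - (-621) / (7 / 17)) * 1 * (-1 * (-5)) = 5331185 / 707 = 7540.57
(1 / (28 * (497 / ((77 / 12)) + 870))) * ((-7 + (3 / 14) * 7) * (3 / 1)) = -121 / 194544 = -0.00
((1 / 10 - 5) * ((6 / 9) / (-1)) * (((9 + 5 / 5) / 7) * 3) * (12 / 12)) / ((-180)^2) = 7 / 16200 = 0.00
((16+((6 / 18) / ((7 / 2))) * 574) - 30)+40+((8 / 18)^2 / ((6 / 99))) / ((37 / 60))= 28622 / 333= 85.95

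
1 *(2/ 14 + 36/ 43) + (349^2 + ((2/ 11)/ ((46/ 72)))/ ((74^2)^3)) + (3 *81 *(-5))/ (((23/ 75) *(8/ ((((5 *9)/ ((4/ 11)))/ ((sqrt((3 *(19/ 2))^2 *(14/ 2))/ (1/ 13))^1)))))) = 190388931532057913845/ 1563102105796616 - 15035625 *sqrt(7)/ 636272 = 121739.46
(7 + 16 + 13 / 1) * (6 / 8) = 27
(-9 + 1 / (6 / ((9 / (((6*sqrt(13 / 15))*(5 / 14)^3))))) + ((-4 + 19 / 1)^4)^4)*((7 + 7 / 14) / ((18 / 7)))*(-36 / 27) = -25543810272216796840 - 4802*sqrt(195) / 2925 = -25543810272216796862.93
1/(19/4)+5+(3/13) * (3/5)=6606/1235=5.35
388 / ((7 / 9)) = 3492 / 7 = 498.86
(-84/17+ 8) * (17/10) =26/5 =5.20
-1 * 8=-8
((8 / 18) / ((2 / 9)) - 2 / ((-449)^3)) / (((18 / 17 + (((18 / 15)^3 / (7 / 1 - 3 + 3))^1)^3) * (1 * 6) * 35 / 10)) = 5454441699218750 / 61502099518386451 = 0.09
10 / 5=2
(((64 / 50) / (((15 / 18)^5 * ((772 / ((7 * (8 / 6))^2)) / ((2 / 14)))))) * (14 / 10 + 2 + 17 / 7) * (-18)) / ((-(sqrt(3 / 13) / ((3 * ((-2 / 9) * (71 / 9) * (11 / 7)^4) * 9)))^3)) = -195227376598387538776031232 * sqrt(39) / 1043503292887890625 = -1168366774.11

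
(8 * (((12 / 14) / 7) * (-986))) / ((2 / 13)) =-307632 / 49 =-6278.20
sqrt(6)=2.45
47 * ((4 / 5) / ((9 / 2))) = 376 / 45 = 8.36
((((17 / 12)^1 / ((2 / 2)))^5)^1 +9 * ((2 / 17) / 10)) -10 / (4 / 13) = -564471067 / 21150720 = -26.69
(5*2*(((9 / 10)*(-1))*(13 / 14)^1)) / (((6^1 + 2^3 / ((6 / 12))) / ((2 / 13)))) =-9 / 154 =-0.06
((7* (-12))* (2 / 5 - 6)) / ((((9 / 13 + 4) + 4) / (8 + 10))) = 550368 / 565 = 974.10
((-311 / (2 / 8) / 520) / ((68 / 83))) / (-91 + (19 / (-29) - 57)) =748577 / 38109240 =0.02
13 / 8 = 1.62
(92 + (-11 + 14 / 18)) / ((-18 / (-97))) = 35696 / 81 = 440.69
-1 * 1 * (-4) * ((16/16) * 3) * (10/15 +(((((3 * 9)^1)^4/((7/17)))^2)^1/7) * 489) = 478958694300379556/343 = 1396381032945712.99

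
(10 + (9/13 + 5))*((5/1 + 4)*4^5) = 1880064/13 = 144620.31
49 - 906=-857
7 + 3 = 10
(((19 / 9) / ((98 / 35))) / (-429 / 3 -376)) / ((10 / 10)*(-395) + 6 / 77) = 1045 / 284080878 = 0.00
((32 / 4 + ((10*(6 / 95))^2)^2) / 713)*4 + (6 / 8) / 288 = 1726153817 / 35680847232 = 0.05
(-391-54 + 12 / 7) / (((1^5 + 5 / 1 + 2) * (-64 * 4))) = 3103 / 14336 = 0.22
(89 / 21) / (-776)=-89 / 16296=-0.01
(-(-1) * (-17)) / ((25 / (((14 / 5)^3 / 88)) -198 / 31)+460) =-180761 / 5888891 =-0.03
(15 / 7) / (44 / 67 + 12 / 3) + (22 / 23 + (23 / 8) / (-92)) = 1.39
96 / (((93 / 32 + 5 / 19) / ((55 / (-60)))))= -53504 / 1927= -27.77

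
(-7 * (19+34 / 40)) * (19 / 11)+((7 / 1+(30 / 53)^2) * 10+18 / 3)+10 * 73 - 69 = 309113251 / 617980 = 500.20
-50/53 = -0.94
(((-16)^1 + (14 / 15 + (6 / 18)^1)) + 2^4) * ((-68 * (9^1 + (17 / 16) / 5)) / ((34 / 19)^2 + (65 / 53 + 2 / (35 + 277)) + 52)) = -59210187179 / 4211109425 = -14.06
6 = 6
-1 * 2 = -2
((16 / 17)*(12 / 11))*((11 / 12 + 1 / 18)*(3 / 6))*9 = 840 / 187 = 4.49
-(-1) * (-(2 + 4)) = -6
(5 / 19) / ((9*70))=1 / 2394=0.00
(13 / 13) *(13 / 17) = 13 / 17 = 0.76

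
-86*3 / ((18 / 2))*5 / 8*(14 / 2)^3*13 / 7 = -136955 / 12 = -11412.92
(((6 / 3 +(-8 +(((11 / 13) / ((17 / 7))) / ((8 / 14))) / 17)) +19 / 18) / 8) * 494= -12614005 / 41616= -303.10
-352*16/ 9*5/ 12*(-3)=782.22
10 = 10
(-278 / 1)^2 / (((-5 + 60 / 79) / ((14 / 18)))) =-42738052 / 3015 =-14175.14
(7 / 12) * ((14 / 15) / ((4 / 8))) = 49 / 45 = 1.09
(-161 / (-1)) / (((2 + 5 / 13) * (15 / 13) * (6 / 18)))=175.54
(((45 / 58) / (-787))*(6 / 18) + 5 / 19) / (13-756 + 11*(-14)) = -227945 / 777944778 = -0.00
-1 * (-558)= 558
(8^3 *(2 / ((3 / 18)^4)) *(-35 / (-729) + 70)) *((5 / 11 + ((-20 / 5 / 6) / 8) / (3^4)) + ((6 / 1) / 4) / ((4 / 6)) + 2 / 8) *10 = 66051343769600 / 24057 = 2745618479.84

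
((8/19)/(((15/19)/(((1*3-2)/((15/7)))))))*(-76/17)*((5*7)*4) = -119168/765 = -155.78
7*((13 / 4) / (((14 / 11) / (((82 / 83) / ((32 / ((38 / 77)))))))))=0.27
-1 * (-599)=599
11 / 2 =5.50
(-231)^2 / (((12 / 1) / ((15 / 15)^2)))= 4446.75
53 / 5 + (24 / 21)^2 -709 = -170788 / 245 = -697.09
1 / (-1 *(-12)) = 1 / 12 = 0.08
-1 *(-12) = 12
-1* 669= -669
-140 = -140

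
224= 224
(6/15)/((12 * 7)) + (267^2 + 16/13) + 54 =194769763/2730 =71344.24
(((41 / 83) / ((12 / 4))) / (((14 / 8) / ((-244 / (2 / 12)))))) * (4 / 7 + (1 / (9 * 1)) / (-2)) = -2601040 / 36603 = -71.06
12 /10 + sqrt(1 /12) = sqrt(3) /6 + 6 /5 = 1.49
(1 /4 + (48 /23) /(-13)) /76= 107 /90896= 0.00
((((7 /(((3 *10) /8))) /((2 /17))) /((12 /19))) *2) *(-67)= -151487 /45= -3366.38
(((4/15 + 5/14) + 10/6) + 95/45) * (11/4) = 12.10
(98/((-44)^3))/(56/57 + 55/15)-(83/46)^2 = -19440306577/5970759520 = -3.26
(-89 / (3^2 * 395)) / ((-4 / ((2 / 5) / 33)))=89 / 1173150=0.00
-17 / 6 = -2.83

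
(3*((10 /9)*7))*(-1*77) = -1796.67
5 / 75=1 / 15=0.07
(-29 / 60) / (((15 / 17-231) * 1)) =493 / 234720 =0.00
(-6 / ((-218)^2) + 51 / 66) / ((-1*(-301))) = 100972 / 39337991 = 0.00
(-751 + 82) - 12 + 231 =-450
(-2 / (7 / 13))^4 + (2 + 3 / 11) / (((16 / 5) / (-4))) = 19806819 / 105644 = 187.49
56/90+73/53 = 4769/2385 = 2.00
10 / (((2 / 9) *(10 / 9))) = 81 / 2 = 40.50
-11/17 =-0.65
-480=-480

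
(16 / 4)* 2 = 8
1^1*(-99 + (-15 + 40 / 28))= -788 / 7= -112.57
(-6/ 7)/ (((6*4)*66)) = -1/ 1848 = -0.00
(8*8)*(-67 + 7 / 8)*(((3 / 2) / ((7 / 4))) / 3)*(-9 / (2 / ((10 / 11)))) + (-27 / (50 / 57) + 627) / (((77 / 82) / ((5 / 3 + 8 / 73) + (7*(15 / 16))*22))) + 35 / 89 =9779610573441 / 100053800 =97743.52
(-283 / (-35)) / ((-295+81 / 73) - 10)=-20659 / 776440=-0.03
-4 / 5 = -0.80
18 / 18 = 1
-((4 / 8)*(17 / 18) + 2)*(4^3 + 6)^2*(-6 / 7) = 31150 / 3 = 10383.33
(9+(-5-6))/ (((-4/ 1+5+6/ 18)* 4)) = -3/ 8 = -0.38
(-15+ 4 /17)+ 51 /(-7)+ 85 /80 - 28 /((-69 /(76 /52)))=-34832089 /1707888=-20.39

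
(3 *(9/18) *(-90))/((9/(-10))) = 150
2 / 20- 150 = -1499 / 10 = -149.90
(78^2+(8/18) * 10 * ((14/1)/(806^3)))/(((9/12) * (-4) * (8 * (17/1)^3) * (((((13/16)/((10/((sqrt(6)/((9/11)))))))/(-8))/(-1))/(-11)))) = 286706038662560 * sqrt(6)/37622509826967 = 18.67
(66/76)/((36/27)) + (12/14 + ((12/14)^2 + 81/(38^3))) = 2.24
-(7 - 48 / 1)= 41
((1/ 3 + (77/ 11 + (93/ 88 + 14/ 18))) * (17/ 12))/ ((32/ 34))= 13.80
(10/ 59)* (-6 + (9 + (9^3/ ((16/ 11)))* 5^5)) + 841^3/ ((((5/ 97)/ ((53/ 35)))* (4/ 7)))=360845562232673/ 11800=30580132392.60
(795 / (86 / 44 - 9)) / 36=-3.13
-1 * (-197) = 197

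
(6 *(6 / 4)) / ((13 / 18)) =162 / 13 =12.46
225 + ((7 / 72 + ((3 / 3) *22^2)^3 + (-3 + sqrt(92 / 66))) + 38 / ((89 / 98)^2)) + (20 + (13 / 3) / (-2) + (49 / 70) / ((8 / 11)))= sqrt(1518) / 33 + 646620834707923 / 5703120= 113380192.15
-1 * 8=-8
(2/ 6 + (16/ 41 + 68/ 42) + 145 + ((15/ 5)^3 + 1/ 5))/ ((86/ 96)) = 12022496/ 61705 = 194.84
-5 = -5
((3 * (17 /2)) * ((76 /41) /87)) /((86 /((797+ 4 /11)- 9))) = 2801056 /562397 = 4.98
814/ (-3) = -271.33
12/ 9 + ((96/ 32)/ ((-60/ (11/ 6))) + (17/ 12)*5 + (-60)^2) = 144333/ 40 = 3608.32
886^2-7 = 784989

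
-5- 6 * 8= -53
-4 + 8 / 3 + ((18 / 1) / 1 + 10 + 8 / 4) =86 / 3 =28.67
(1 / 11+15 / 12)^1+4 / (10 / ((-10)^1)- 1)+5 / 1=191 / 44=4.34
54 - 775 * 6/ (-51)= 2468/ 17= 145.18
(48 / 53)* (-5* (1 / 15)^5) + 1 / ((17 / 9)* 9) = 2682853 / 45613125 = 0.06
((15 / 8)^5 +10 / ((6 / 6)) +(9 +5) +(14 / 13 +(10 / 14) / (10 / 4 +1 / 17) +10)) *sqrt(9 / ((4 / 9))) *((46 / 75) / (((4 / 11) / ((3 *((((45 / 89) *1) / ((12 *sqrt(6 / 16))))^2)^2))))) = 2593080700805925 / 86809915686387712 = 0.03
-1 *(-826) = 826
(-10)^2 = 100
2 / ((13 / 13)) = 2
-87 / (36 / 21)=-203 / 4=-50.75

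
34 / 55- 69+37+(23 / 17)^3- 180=-208.91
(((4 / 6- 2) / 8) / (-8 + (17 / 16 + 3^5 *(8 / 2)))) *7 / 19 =-56 / 880137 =-0.00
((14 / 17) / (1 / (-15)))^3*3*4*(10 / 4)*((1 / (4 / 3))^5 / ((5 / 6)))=-16103.49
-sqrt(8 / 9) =-2 * sqrt(2) / 3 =-0.94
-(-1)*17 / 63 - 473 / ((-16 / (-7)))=-208321 / 1008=-206.67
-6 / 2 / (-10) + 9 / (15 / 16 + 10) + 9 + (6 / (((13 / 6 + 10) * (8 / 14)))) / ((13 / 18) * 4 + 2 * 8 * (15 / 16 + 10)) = 414279489 / 40905550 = 10.13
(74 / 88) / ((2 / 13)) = 481 / 88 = 5.47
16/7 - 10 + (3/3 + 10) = 23/7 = 3.29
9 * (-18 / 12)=-27 / 2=-13.50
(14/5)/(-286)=-7/715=-0.01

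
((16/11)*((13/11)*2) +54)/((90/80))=55600/1089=51.06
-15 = -15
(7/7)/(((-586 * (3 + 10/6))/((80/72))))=-5/12306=-0.00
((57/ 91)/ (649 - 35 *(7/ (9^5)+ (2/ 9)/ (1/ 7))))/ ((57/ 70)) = 295245/ 228199829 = 0.00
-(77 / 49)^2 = -121 / 49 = -2.47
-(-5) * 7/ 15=7/ 3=2.33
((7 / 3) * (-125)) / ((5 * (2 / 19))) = -3325 / 6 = -554.17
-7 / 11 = -0.64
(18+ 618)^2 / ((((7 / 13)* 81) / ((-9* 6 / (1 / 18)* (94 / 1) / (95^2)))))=-5931529344 / 63175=-93890.45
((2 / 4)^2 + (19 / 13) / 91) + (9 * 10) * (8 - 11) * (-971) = 1240589699 / 4732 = 262170.27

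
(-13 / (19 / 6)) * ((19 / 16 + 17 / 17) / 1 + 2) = -2613 / 152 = -17.19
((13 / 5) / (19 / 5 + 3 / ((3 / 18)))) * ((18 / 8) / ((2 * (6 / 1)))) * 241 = 9399 / 1744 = 5.39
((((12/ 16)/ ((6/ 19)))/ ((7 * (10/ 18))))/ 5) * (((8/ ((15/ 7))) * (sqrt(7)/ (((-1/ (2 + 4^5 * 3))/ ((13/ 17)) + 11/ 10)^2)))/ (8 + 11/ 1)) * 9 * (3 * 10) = 64676938482 * sqrt(7)/ 12067681609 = 14.18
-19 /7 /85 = -19 /595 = -0.03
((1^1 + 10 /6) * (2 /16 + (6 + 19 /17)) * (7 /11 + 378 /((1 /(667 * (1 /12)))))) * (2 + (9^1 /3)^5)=111551274625 /1122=99421813.39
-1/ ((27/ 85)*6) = -85/ 162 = -0.52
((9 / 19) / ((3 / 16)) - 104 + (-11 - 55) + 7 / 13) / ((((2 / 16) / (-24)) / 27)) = 865392.19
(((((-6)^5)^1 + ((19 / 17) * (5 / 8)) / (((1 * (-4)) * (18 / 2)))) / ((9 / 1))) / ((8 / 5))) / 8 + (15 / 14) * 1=-66.43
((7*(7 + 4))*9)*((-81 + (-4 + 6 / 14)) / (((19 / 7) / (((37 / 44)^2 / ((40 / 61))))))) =-194659479 / 8360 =-23284.63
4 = 4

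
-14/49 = -2/7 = -0.29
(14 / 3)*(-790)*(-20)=221200 / 3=73733.33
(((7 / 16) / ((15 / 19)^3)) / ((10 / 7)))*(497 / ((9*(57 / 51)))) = 149454361 / 4860000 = 30.75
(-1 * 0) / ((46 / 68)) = 0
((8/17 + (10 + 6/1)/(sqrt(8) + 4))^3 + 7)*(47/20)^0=7015511/4913 - 285824*sqrt(2)/289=29.28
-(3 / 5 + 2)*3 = -39 / 5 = -7.80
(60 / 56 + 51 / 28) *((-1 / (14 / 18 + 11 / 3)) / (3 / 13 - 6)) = 3159 / 28000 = 0.11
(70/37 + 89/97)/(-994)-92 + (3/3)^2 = -324649489/3567466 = -91.00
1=1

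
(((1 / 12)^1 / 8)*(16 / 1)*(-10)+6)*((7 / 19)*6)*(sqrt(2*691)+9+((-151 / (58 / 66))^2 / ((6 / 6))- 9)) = 182*sqrt(1382) / 19+4519112598 / 15979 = 283171.83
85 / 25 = 17 / 5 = 3.40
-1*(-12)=12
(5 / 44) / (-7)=-5 / 308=-0.02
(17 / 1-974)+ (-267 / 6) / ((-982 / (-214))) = -949297 / 982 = -966.70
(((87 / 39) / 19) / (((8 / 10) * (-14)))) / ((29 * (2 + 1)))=-0.00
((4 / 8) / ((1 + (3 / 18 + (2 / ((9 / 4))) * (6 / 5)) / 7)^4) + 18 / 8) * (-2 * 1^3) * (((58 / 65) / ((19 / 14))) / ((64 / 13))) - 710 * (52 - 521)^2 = -1767117519873130868387 / 11315178166240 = -156172310.67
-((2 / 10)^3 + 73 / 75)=-368 / 375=-0.98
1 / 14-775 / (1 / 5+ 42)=-54039 / 2954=-18.29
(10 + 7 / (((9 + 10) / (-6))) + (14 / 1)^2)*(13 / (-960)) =-1573 / 570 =-2.76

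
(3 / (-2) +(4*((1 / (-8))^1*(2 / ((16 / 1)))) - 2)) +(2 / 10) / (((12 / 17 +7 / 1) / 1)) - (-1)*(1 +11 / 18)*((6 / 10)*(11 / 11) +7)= 821329 / 94320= 8.71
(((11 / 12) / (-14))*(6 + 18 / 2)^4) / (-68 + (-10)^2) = -185625 / 1792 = -103.59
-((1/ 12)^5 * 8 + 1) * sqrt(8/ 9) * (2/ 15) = -6221 * sqrt(2)/ 69984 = -0.13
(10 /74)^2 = 25 /1369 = 0.02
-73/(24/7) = -511/24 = -21.29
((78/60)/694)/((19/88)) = 286/32965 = 0.01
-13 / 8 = -1.62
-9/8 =-1.12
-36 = -36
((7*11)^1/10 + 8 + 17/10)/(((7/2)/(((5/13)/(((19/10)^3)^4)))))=174000000000000/201411657635020651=0.00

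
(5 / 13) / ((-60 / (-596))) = 149 / 39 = 3.82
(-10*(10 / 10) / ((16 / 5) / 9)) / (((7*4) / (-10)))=1125 / 112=10.04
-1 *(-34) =34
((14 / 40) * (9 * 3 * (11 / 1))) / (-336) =-0.31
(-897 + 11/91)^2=6661171456/8281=804392.16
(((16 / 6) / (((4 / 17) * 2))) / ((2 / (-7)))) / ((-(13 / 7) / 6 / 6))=4998 / 13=384.46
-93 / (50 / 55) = -1023 / 10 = -102.30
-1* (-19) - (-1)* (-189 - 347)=-517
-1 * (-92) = 92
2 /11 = 0.18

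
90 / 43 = 2.09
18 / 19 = 0.95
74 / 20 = 3.70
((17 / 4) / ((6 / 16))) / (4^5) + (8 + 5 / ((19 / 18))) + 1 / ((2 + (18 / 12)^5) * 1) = 115148633 / 8959488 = 12.85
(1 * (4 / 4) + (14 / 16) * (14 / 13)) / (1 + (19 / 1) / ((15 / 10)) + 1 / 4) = 303 / 2171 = 0.14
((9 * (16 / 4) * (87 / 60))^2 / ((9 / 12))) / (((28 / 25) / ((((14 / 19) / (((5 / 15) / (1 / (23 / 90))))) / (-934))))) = -6130890 / 204079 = -30.04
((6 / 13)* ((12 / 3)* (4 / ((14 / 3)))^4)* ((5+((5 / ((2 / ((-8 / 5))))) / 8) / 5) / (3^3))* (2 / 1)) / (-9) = -128 / 3185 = -0.04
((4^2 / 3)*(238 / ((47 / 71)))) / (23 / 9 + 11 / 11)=25347 / 47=539.30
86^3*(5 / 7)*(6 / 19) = 19081680 / 133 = 143471.28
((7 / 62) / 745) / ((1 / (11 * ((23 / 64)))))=0.00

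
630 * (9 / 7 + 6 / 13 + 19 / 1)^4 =1143537653514240 / 9796423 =116730122.16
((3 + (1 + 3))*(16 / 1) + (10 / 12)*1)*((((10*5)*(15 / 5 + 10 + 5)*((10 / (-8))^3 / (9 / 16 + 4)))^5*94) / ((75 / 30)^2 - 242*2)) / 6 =41477771401405334472656250 / 1320546604741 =31409547571053.28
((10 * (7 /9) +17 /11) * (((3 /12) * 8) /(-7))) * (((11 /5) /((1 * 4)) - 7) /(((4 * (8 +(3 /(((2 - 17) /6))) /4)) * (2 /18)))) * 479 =57033093 /23716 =2404.84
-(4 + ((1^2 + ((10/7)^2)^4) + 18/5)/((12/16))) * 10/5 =-5752499504/86472015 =-66.52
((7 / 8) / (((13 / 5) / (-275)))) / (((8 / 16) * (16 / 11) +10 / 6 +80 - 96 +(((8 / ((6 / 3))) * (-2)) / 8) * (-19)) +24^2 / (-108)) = -317625 / 208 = -1527.04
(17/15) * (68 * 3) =1156/5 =231.20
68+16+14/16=679/8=84.88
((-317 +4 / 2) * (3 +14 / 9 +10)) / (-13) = 4585 / 13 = 352.69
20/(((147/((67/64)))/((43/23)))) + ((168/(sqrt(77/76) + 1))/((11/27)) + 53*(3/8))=225.65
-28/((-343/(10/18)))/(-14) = -10/3087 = -0.00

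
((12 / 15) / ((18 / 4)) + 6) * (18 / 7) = 556 / 35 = 15.89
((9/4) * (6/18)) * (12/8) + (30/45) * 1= 43/24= 1.79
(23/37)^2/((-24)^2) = 529/788544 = 0.00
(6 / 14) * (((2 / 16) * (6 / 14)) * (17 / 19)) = 153 / 7448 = 0.02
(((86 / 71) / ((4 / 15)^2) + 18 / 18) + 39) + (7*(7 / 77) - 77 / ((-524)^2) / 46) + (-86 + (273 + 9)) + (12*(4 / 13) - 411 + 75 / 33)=-19410678075977 / 128237425888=-151.37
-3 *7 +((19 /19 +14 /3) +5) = -31 /3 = -10.33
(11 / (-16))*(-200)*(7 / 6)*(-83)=-159775 / 12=-13314.58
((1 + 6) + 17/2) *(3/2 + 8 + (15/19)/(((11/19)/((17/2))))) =3596/11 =326.91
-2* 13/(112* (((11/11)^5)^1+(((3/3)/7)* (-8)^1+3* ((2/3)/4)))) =-13/20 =-0.65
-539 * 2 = -1078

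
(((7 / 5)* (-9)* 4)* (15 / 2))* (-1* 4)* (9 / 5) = 13608 / 5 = 2721.60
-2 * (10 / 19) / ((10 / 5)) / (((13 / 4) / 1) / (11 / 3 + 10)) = -1640 / 741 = -2.21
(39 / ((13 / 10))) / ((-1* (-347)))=30 / 347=0.09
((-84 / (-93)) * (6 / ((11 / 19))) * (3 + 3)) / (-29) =-1.94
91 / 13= 7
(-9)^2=81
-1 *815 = -815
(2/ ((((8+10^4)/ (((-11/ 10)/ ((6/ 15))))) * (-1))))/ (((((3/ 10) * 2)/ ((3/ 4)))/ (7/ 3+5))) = 0.01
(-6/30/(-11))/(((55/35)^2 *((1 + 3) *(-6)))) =-49/159720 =-0.00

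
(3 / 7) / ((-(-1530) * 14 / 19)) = 19 / 49980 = 0.00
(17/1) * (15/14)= 255/14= 18.21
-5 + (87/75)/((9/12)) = -259/75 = -3.45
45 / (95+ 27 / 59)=2655 / 5632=0.47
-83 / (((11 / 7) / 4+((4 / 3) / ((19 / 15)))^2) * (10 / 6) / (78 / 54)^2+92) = -0.89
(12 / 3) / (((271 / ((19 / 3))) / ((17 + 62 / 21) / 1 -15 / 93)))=979184 / 529263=1.85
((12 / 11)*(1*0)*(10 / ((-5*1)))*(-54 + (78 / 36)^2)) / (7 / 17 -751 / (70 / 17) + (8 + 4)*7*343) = 0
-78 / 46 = -39 / 23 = -1.70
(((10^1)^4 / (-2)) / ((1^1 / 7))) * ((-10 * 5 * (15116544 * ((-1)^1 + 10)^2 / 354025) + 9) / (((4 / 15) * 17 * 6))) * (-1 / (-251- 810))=7652352121875 / 36488851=209717.54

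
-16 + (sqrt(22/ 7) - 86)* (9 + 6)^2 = -18967.12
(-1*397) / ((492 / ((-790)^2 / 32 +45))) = -62084845 / 3936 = -15773.59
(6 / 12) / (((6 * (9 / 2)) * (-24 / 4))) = -1 / 324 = -0.00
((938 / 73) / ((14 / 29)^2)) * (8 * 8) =1803104 / 511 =3528.58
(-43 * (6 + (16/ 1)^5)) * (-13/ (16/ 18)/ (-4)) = -2637708021/ 16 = -164856751.31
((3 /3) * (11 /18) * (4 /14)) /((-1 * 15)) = -11 /945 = -0.01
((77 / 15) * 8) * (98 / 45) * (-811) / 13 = -48958448 / 8775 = -5579.31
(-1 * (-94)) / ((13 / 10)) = 940 / 13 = 72.31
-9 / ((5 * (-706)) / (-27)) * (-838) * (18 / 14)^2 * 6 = 49483062 / 86485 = 572.16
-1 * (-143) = 143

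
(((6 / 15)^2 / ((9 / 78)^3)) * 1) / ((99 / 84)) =1968512 / 22275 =88.37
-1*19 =-19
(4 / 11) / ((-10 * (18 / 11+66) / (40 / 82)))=-1 / 3813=-0.00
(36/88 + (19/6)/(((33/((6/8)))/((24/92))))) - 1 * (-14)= 14601/1012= 14.43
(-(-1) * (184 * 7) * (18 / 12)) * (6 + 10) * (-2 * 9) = -556416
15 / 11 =1.36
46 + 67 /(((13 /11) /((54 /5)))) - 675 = -1087 /65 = -16.72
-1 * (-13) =13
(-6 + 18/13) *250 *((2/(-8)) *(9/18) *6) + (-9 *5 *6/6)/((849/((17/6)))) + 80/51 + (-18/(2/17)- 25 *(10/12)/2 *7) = 480995497/750516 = 640.89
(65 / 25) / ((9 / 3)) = 13 / 15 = 0.87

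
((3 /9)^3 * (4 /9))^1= 4 /243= 0.02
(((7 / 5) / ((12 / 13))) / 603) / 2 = 91 / 72360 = 0.00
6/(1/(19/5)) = 114/5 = 22.80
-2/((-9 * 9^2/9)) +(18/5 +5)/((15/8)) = 9338/2025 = 4.61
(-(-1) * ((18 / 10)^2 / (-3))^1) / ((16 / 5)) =-27 / 80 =-0.34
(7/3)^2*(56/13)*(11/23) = 30184/2691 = 11.22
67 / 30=2.23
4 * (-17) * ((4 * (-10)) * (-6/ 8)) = -2040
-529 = -529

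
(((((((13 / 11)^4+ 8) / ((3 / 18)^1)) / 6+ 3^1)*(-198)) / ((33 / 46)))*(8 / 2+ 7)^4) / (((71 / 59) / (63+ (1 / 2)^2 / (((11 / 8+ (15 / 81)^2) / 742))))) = -4939093728256464 / 583549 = -8463888599.34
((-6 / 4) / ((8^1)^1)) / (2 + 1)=-1 / 16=-0.06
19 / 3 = 6.33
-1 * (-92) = 92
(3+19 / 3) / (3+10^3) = 28 / 3009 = 0.01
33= 33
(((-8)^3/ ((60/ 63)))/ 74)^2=1806336/ 34225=52.78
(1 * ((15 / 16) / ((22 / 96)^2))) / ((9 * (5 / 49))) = 2352 / 121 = 19.44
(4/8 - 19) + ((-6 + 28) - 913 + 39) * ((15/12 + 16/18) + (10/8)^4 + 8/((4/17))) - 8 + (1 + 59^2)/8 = -6232639/192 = -32461.66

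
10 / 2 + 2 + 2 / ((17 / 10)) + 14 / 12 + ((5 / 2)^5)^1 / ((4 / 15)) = 2451617 / 6528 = 375.55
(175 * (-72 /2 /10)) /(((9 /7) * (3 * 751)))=-490 /2253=-0.22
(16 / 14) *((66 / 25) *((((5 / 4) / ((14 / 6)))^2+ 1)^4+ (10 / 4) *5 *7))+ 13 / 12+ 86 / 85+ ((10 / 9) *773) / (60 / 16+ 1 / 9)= 14553422163614578577 / 29293232130355200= 496.82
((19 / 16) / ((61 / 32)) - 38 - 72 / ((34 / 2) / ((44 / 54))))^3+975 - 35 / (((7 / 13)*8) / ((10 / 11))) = -88881019138699399 / 1324807291764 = -67089.77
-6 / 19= -0.32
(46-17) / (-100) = -29 / 100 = -0.29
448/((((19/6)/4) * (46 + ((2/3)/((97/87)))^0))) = 10752/893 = 12.04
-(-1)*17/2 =17/2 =8.50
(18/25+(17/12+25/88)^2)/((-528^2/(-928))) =182542037/15179788800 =0.01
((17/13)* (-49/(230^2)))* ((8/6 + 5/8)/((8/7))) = -274057/132038400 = -0.00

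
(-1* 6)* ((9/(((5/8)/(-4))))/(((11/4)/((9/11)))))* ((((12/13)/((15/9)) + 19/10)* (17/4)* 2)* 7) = 53669952/3575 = 15012.57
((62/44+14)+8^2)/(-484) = -1747/10648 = -0.16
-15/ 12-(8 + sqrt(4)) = -45/ 4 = -11.25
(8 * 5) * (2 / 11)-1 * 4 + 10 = 146 / 11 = 13.27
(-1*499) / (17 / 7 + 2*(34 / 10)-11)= 17465 / 62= 281.69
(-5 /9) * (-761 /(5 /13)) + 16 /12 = 9905 /9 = 1100.56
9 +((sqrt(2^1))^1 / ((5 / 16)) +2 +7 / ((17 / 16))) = 16* sqrt(2) / 5 +299 / 17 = 22.11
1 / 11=0.09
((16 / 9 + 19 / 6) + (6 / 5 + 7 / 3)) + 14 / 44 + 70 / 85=80948 / 8415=9.62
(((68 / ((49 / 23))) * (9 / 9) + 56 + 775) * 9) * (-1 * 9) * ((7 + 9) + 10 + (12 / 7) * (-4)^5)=120880810.02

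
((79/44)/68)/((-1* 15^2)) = -79/673200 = -0.00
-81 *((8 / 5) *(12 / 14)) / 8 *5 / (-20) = 243 / 70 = 3.47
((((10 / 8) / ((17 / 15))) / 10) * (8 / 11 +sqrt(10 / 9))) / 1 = 15 / 187 +5 * sqrt(10) / 136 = 0.20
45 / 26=1.73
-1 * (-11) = 11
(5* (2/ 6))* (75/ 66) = 125/ 66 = 1.89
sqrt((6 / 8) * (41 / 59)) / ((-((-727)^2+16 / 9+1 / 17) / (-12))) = 459 * sqrt(7257) / 2385523931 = 0.00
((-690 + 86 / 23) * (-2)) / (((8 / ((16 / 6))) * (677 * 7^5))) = 31568 / 785105391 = 0.00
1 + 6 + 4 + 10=21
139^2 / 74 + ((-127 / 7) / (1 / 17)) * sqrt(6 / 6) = -24519 / 518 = -47.33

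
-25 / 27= -0.93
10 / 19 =0.53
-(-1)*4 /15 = 4 /15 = 0.27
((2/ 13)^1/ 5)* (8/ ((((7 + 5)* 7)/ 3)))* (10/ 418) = 4/ 19019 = 0.00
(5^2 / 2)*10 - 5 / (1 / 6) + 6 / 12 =191 / 2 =95.50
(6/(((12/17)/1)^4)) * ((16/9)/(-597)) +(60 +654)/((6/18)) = 2141.93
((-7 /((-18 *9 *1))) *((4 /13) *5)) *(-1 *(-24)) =560 /351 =1.60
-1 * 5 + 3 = -2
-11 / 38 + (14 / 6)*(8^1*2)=4223 / 114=37.04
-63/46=-1.37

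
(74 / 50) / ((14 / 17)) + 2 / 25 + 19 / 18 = 4619 / 1575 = 2.93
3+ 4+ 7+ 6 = 20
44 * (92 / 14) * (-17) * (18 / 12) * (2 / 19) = -103224 / 133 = -776.12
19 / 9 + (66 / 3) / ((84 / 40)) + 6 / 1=1171 / 63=18.59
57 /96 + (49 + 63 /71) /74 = 106585 /84064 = 1.27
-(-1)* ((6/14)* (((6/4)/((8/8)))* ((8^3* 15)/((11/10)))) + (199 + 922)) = 431917/77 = 5609.31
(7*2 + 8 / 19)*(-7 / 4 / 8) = -959 / 304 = -3.15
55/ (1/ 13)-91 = 624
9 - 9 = 0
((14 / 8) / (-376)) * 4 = -7 / 376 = -0.02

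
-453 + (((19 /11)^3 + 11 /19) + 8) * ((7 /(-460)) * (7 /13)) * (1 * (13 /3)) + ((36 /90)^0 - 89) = -3149546341 /5816470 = -541.49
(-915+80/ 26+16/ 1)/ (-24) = 11647/ 312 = 37.33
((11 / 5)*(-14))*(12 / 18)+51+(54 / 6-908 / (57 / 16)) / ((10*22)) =122679 / 4180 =29.35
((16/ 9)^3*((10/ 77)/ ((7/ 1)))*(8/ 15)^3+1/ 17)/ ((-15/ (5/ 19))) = -336531593/ 257006343825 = -0.00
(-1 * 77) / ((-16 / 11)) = 847 / 16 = 52.94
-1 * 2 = -2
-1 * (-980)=980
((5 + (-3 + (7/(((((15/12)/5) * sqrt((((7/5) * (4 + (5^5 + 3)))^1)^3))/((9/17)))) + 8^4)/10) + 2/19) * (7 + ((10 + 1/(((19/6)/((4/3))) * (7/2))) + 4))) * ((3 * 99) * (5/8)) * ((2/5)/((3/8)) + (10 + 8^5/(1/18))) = 136689852937 * sqrt(3045)/638904336 + 12028980438161874/12635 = 952036453290.68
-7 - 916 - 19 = -942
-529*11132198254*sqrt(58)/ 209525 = -5888932876366*sqrt(58)/ 209525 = -214049763.14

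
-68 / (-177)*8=544 / 177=3.07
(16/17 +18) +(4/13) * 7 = 4662/221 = 21.10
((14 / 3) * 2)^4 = 7588.35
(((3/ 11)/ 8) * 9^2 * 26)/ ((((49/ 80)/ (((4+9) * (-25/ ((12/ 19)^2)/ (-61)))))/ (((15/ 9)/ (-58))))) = -343175625/ 7627928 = -44.99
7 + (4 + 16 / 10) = 63 / 5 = 12.60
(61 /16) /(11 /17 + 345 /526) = 4471 /1528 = 2.93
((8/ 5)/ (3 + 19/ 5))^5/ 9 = 1024/ 12778713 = 0.00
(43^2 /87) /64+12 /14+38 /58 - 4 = -84017 /38976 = -2.16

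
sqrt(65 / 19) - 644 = -644+sqrt(1235) / 19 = -642.15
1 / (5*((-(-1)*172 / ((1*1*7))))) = 7 / 860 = 0.01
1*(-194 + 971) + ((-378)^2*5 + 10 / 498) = 178084058 / 249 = 715197.02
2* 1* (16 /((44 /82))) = 656 /11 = 59.64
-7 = -7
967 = 967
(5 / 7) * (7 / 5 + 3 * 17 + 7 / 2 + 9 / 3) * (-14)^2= 8246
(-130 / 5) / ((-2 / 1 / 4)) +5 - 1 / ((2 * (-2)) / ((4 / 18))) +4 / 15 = 5159 / 90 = 57.32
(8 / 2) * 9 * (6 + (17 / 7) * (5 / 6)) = 2022 / 7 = 288.86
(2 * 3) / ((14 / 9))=27 / 7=3.86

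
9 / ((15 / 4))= 12 / 5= 2.40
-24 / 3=-8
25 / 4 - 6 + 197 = 789 / 4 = 197.25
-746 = -746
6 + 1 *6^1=12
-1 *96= -96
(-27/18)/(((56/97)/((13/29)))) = -1.16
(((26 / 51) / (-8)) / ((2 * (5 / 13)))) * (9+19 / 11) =-9971 / 11220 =-0.89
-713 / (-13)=713 / 13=54.85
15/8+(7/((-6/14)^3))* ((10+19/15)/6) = -1604851/9720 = -165.11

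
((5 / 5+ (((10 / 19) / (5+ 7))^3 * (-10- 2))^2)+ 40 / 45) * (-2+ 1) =-28792094797 / 15242865444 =-1.89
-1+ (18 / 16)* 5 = 37 / 8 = 4.62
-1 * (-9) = 9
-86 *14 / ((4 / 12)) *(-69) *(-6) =-1495368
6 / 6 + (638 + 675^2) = 456264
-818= -818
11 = 11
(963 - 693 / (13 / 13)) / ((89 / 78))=21060 / 89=236.63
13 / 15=0.87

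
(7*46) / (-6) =-161 / 3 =-53.67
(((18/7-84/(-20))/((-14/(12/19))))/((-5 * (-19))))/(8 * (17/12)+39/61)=-260226/968914975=-0.00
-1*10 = -10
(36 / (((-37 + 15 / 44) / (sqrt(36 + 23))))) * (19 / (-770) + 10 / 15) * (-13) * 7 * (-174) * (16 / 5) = -1288145664 * sqrt(59) / 40325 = -245367.26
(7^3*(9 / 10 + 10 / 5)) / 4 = 9947 / 40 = 248.68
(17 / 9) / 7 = 17 / 63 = 0.27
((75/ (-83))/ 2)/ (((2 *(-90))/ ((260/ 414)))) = 0.00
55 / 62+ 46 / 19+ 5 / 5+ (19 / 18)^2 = 1034779 / 190836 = 5.42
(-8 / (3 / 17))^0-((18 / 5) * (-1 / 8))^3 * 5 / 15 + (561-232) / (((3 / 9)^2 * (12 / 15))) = 29618243 / 8000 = 3702.28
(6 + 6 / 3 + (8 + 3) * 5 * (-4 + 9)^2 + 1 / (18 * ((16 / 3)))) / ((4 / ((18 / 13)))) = 30639 / 64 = 478.73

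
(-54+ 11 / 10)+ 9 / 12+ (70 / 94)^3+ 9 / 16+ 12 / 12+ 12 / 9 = -1217001683 / 24917520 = -48.84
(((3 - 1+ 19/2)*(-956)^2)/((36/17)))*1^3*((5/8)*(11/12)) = 1228387105/432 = 2843488.67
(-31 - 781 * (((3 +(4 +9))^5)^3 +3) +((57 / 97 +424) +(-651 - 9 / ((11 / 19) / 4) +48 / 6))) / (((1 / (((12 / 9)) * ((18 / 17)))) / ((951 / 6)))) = -3654733393418815936537301616 / 18139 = -201484833420740720907288.30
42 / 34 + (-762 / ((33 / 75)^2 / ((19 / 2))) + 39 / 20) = -37388.34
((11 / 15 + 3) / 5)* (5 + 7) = 224 / 25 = 8.96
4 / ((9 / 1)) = 0.44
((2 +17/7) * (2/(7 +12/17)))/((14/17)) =8959/6419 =1.40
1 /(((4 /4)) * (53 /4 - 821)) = -4 /3231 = -0.00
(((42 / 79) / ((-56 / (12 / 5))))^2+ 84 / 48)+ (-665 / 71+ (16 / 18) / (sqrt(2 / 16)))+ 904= 16 * sqrt(2) / 9+ 39719775329 / 44311100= 898.90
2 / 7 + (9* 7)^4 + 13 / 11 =1212978110 / 77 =15752962.47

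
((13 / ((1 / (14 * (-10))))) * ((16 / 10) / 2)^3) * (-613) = 14280448 / 25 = 571217.92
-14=-14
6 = 6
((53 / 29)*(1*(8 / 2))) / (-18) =-106 / 261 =-0.41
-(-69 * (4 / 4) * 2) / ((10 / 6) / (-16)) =-6624 / 5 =-1324.80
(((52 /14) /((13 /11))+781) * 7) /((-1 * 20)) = -5489 /20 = -274.45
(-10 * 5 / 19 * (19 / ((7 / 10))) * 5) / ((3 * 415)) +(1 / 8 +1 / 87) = -60805 / 404376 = -0.15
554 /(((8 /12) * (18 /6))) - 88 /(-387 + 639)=17429 /63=276.65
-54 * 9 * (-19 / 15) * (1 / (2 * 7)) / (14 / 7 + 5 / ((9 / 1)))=13851 / 805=17.21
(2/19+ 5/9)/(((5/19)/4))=452/45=10.04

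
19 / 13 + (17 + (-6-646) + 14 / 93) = -765766 / 1209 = -633.39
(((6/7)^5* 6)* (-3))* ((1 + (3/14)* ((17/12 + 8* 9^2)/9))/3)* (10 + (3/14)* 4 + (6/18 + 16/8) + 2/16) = -501130503/823543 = -608.51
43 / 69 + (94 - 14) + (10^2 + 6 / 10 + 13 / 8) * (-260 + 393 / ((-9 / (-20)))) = 4331725 / 69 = 62778.62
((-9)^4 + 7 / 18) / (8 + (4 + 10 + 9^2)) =118105 / 1854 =63.70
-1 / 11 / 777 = -1 / 8547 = -0.00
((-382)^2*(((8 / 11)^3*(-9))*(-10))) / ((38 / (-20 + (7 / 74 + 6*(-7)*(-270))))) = 1408189107317760 / 935693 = 1504969159.03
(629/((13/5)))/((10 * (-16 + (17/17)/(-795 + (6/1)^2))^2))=362354949/3835026650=0.09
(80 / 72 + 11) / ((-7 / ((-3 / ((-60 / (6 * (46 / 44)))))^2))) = -57661 / 338800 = -0.17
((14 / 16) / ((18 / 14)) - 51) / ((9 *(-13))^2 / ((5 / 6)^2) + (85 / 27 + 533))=-0.00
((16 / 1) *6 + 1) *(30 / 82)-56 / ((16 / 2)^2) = 34.61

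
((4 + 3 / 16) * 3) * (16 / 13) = 201 / 13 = 15.46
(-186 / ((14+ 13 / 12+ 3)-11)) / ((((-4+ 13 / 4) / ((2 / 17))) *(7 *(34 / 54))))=0.93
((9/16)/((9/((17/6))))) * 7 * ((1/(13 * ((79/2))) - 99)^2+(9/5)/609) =89182427454817/7340913840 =12148.68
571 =571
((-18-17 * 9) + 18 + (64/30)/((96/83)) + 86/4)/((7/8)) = -6668/45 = -148.18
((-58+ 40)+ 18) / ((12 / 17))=0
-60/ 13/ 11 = -60/ 143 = -0.42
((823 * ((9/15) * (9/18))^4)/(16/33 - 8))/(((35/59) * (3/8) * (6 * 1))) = -14421429/21700000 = -0.66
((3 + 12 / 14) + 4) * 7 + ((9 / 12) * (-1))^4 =14161 / 256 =55.32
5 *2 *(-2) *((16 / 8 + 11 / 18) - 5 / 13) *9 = -5210 / 13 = -400.77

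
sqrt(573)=23.94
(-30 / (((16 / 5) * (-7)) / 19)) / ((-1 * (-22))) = 1425 / 1232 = 1.16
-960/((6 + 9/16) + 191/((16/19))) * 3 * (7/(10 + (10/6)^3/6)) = -5225472/651583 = -8.02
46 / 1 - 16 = 30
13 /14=0.93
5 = 5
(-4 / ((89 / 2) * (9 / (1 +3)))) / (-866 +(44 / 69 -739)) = 0.00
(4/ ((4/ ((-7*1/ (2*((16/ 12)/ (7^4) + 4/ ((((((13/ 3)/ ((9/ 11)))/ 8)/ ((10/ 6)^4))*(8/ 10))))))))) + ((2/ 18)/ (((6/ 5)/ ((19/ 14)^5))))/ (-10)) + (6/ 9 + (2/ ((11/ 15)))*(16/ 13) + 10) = 192793509622221715/ 13849489897955712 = 13.92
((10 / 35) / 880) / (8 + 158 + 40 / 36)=9 / 4632320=0.00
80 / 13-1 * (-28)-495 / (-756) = 38011 / 1092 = 34.81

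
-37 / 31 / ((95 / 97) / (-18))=21.94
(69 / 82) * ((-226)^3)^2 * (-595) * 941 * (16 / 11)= -41180944373946423191040 / 451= -91310297946666126809.40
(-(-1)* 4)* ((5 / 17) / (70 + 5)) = 4 / 255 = 0.02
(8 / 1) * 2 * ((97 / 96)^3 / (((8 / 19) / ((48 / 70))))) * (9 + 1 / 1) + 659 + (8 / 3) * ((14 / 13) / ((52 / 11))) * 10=10181591275 / 10902528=933.87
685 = 685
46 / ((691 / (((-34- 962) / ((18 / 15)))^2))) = 45860.20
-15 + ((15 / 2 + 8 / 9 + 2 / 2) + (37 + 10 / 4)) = 305 / 9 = 33.89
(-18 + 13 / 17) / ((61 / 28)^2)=-229712 / 63257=-3.63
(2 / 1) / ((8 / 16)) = 4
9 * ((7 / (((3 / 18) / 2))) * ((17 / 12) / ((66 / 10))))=1785 / 11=162.27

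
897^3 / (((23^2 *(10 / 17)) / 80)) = 185549832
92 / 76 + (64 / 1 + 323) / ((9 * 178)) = 4911 / 3382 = 1.45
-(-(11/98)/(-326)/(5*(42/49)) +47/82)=-3218071/5613720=-0.57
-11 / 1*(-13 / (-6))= -143 / 6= -23.83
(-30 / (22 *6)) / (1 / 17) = -85 / 22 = -3.86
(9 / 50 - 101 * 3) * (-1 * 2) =15141 / 25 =605.64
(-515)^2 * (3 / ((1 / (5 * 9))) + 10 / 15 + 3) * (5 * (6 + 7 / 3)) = 13791700000 / 9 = 1532411111.11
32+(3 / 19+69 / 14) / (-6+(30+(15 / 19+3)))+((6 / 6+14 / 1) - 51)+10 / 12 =-2005 / 672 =-2.98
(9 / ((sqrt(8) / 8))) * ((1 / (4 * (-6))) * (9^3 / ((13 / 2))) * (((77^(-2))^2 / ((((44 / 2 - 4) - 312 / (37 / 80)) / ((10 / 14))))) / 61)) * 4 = 134865 * sqrt(2) / 790099714362959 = 0.00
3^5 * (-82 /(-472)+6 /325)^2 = 52803190683 /5882890000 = 8.98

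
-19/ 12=-1.58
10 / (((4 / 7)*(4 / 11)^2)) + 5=4395 / 32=137.34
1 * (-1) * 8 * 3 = -24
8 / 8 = 1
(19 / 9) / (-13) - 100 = -11719 / 117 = -100.16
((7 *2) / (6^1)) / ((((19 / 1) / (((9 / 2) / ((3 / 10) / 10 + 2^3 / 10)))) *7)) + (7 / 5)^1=11789 / 7885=1.50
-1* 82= -82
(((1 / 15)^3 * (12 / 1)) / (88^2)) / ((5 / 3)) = 1 / 3630000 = 0.00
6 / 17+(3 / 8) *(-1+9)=57 / 17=3.35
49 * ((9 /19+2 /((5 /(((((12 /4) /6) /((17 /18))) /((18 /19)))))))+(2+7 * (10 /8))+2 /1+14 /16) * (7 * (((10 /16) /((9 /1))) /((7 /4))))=3022369 /15504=194.94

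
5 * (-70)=-350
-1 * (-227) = 227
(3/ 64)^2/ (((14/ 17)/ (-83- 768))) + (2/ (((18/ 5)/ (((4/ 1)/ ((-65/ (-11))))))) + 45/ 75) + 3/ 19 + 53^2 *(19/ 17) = 34005215602087/ 10835435520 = 3138.33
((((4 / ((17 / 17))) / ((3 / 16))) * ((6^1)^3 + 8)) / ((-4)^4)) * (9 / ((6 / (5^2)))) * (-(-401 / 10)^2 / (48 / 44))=-12381677 / 12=-1031806.42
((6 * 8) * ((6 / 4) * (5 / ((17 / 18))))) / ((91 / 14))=12960 / 221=58.64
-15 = -15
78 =78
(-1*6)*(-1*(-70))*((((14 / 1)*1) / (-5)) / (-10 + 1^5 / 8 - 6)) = -9408 / 127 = -74.08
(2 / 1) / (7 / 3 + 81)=3 / 125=0.02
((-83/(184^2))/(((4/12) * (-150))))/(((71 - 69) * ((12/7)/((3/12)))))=581/162508800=0.00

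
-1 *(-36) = 36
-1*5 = -5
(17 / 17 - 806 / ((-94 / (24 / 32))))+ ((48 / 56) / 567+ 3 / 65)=120905627 / 16167060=7.48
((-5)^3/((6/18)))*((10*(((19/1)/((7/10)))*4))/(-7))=2850000/49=58163.27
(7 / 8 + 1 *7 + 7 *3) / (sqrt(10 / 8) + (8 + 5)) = 273 / 122 - 21 *sqrt(5) / 244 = 2.05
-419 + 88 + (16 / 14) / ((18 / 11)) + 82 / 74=-767350 / 2331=-329.19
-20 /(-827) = 20 /827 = 0.02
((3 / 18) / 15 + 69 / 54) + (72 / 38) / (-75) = 5402 / 4275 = 1.26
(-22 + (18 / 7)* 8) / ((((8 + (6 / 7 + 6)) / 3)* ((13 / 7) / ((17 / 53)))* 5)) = -357 / 35828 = -0.01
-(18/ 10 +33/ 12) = -91/ 20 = -4.55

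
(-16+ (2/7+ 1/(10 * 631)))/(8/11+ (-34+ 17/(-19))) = 145065437/315417970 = 0.46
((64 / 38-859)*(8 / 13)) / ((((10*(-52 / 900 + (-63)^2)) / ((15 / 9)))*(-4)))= 93975 / 16967228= 0.01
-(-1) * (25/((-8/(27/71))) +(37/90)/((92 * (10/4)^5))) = -2183119061/1837125000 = -1.19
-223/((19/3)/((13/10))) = -8697/190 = -45.77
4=4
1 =1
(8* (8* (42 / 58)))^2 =1806336 / 841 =2147.84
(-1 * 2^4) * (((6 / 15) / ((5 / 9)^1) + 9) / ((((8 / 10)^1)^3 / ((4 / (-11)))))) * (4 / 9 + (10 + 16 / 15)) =13986 / 11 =1271.45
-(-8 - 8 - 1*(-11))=5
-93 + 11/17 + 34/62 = -48381/527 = -91.80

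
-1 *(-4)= 4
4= 4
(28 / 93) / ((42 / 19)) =38 / 279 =0.14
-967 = -967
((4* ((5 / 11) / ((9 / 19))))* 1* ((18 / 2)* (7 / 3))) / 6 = 1330 / 99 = 13.43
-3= -3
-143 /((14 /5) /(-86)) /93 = 30745 /651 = 47.23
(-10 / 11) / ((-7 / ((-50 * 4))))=-2000 / 77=-25.97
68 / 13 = 5.23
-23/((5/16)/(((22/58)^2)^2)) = -5387888/3536405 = -1.52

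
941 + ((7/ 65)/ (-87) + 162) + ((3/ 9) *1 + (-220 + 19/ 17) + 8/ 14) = 198523524/ 224315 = 885.02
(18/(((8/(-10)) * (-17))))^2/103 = 0.02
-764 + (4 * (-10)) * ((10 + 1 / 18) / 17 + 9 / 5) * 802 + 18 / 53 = -628310338 / 8109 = -77483.09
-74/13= -5.69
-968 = -968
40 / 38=20 / 19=1.05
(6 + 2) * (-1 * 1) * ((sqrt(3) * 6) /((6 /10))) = -80 * sqrt(3) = -138.56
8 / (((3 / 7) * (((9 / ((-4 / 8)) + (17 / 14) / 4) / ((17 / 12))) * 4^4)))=-833 / 142704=-0.01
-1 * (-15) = 15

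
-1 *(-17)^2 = -289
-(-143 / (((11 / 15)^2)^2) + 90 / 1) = 538335 / 1331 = 404.46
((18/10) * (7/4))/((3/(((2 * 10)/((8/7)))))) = 147/8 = 18.38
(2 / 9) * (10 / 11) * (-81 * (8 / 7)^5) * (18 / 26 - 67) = 5084282880 / 2403401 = 2115.45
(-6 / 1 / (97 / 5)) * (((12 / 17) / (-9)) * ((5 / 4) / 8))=25 / 6596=0.00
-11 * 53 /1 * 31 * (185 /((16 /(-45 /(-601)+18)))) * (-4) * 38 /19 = 36320494815 /1202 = 30216717.82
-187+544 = 357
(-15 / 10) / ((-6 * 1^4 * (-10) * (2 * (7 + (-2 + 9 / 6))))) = -1 / 520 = -0.00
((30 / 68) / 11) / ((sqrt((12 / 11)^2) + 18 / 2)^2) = 55 / 139638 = 0.00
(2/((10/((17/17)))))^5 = 1/3125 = 0.00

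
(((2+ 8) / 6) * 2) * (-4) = -13.33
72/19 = 3.79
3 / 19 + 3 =60 / 19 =3.16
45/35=9/7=1.29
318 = 318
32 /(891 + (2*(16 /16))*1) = 32 /893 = 0.04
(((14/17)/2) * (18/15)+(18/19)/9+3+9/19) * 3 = 19734/1615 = 12.22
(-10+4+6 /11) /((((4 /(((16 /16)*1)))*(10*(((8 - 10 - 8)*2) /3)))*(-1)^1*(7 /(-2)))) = 9 /1540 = 0.01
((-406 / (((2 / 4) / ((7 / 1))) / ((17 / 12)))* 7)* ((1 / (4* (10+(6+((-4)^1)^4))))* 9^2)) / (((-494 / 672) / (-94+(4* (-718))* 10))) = -81254745243 / 494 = -164483289.97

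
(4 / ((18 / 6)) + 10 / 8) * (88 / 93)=22 / 9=2.44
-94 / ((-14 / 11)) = 517 / 7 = 73.86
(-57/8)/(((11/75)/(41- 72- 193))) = 119700/11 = 10881.82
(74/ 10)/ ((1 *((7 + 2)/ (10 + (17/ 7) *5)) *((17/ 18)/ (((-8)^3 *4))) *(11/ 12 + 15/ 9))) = -1818624/ 119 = -15282.55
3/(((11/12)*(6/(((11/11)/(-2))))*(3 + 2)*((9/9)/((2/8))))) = -3/220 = -0.01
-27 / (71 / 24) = -648 / 71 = -9.13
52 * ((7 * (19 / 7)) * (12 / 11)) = 11856 / 11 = 1077.82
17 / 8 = 2.12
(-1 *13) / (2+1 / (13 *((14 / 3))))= -2366 / 367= -6.45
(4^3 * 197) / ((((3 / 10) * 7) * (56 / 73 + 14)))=4601920 / 11319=406.57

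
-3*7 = -21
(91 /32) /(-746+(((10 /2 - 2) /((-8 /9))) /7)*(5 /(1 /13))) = -637 /174124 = -0.00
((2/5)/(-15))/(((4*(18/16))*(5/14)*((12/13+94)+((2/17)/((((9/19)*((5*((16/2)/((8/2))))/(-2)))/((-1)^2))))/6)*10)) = -6188/353972875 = -0.00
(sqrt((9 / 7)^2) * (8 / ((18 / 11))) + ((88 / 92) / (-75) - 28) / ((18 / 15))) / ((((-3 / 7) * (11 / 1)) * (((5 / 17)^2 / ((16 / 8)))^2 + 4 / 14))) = 289019075156 / 22970706165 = 12.58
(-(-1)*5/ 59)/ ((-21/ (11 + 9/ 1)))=-100/ 1239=-0.08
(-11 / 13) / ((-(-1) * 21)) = -11 / 273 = -0.04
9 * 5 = 45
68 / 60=17 / 15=1.13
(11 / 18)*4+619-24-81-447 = 625 / 9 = 69.44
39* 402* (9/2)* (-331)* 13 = -303580953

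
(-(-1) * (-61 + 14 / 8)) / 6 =-79 / 8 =-9.88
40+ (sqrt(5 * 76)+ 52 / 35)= 2 * sqrt(95)+ 1452 / 35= 60.98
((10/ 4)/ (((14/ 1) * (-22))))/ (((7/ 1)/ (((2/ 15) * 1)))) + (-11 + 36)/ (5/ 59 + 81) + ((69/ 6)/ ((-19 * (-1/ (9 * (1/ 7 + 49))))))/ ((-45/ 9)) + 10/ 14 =-38594729911/ 734894160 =-52.52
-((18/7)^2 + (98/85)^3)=-245094908/30092125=-8.14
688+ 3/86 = 59171/86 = 688.03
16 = 16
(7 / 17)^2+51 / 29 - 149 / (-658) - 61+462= 2223275947 / 5514698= 403.15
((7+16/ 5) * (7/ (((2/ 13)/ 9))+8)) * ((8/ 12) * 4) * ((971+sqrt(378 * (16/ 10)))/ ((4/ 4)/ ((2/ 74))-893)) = -2756669/ 214-17034 * sqrt(105)/ 535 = -13207.89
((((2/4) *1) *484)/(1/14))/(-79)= -42.89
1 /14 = 0.07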